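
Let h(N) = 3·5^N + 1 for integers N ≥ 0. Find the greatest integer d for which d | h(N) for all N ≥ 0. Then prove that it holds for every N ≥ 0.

Computing the first values: h(0) = 4 and h(1) = 16; gcd(4, 16) = 4, so d ≤ 4.
We prove 4 | 3·5^N + 1 for all N ≥ 0 by induction on N.
Base step (N = 0): h(0) = 4 = 4·(1), so 4 | h(0).
Inductive step: assume the claim holds for N = i, i.e. 4 | h(i). Then
h(i+1) = 3·5^(i+1) + 1 = 5·(3·5^i + 1) - 4 = 5·h(i) - 4. The first term is divisible by 4 by the inductive hypothesis, and -4 is divisible by 4. Hence 4 | h(i+1).
By induction, the statement is established for all N ≥ 0.
Therefore the largest such d is 4.

d = 4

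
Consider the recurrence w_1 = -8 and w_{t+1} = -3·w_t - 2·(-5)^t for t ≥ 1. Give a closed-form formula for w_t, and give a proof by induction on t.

w_t = (-3)^t + (-5)^t

Computing the first terms: w_1 = -8, w_2 = 34, w_3 = -152. This suggests w_t = (-3)^t + (-5)^t.
Base case (t = 1): the formula gives -8 = -8 = w_1.
Suppose the result is true for t = j, so w_j = (-3)^j + (-5)^j.
Then w_{j+1} = -3·w_j - 2·(-5)^j = -3·((-3)^j + (-5)^j) - 2·(-5)^j = (-3)^(j + 1) + (-5)^(j + 1),
which is the claimed formula at t = j+1.
By the principle of mathematical induction, the result holds for all t ≥ 1.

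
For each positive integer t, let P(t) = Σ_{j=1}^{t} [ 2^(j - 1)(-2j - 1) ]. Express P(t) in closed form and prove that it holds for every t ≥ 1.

We claim P(t) = 2^t(-2t + 1) - 1 for all t ≥ 1.
Base step (t = 1): P(1) = -3, and the closed form gives -3. They agree.
For the inductive step, assume it holds for an arbitrary j ≥ 1, so P(j) = 2^j(-2j + 1) - 1.
Then P(j+1) = P(j) + (2^j(-2j - 3)) = (2^j(-2j + 1) - 1) + (2^j(-2j - 3)).
Simplifying, P(j+1) = -4·2^j·j - 2·2^j - 1 = 2^(j+1)(-2(j+1) + 1) - 1,
which is the closed form with t = j+1.
This completes the induction.

P(t) = 2^t(-2t + 1) - 1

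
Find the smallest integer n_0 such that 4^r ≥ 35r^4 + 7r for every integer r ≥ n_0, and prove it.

At r = 8: 65536 < 143416, so the inequality fails and n_0 ≥ 9. We prove 4^r ≥ 35r^4 + 7r for all r ≥ 9.
For the base case r = 9: 4^r = 262144 and 35r^4 + 7r = 229698, so 262144 ≥ 229698.
Inductive step: suppose the statement holds for some i ≥ 9, so 4^i ≥ 35i^4 + 7i.
Then 4^(i + 1) = 4·(4^i) ≥ 4·(35i^4 + 7i).
Also, for i ≥ 9 we have 4·(35i^4 + 7i) ≥ 35(i+1)^4 + 7(i+1), since 4·(35i^4 + 7i) − (35(i+1)^4 + 7(i+1)) = 105i^4 - 140i^3 - 210i^2 - 119i - 42, which is nonnegative for all i ≥ 9.
Combining, 4^(i + 1) ≥ 35(i+1)^4 + 7(i+1).
By the principle of mathematical induction, the result holds for all r ≥ 9.
Hence the smallest such n_0 is 9.

n_0 = 9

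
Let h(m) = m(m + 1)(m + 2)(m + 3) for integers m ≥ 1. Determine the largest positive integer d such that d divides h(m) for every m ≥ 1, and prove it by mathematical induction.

d = 24

Computing the first values: h(1) = 24 and h(2) = 120; gcd(24, 120) = 24, so d ≤ 24.
We prove 24 | m(m + 1)(m + 2)(m + 3) for all m ≥ 1 by induction on m.
When m = 1: h(1) = 24 = 24·(1), so 24 | h(1).
Suppose the result is true for m = k, i.e. 24 | h(k). Then
h(k+1) − h(k) = (k+1)·(k+2)·(k+3)·(k+4) − k·(k+1)·(k+2)·(k+3) = (k+1)·(k+2)·(k+3)·[(k+4) − k] = 4·(k+1)·(k+2)·(k+3). The product of 3 consecutive integers is divisible by (3)! = 6, so h(k+1) − h(k) is divisible by 4·6 = 24. By the inductive hypothesis 24 | h(k), hence 24 | h(k+1).
By the principle of mathematical induction, the result holds for all m ≥ 1.
Therefore the largest such d is 24.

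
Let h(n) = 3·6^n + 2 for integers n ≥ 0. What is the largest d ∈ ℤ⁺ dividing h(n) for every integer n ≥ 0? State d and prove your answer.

d = 5

Computing the first values: h(0) = 5 and h(1) = 20; gcd(5, 20) = 5, so d ≤ 5.
We prove 5 | 3·6^n + 2 for all n ≥ 0 by induction on n.
Base case (n = 0): h(0) = 5 = 5·(1), so 5 | h(0).
Suppose the result is true for n = r, i.e. 5 | h(r). Then
h(r+1) = 3·6^(r+1) + 2 = 6·(3·6^r + 2) - 10 = 6·h(r) - 10. The first term is divisible by 5 by the inductive hypothesis, and -10 is divisible by 5. Hence 5 | h(r+1).
By the principle of mathematical induction, the result holds for all n ≥ 0.
Therefore the largest such d is 5.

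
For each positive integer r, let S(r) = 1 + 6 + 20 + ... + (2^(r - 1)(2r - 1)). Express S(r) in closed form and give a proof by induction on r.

S(r) = 2^r(2r - 3) + 3

We claim S(r) = 2^r(2r - 3) + 3 for all r ≥ 1.
Base step (r = 1): S(1) = 1, and the closed form gives 1. They agree.
Inductive step: suppose the statement holds for some j ≥ 1, so S(j) = 2^j(2j - 3) + 3.
Then S(j+1) = S(j) + (2^j(2j + 1)) = (2^j(2j - 3) + 3) + (2^j(2j + 1)).
Simplifying, S(j+1) = -2^(j + 1) + 2^(j + 2)j + 3 = 2^(j+1)(2(j+1) - 3) + 3,
which is the closed form with r = j+1.
Hence, by induction on r, the claim holds for every r ≥ 1.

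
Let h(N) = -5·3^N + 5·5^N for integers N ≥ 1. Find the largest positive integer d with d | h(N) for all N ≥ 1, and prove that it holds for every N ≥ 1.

Computing the first values: h(1) = 10 and h(2) = 80; gcd(10, 80) = 10, so d ≤ 10.
We prove 10 | -5·3^N + 5·5^N for all N ≥ 1 by induction on N.
Base step (N = 1): h(1) = 10 = 10·(1), so 10 | h(1).
Inductive step: assume the claim holds for N = p, i.e. 10 | h(p). Then
h(p+1) − 5·h(p) = (-5·3^(p+1) + 5·5^(p+1)) − 5·(-5·3^p + 5·5^p) = (-5)·3^p·(3 − 5) = (10)·3^p. Since 10 | h(p) by the inductive hypothesis, 10 | 5·h(p); and 10 | 10 since 10 = 10·1. Therefore 10 | h(p+1).
This completes the induction.
Therefore the largest such d is 10.

d = 10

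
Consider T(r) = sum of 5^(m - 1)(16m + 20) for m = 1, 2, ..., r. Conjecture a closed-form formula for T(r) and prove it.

T(r) = 4·5^r(r + 1) - 4

We claim T(r) = 4·5^r(r + 1) - 4 for all r ≥ 1.
When r = 1: T(1) = 36, and the closed form gives 36. They agree.
Inductive step: suppose the statement holds for some m ≥ 1, so T(m) = 4·5^m(m + 1) - 4.
Then T(m+1) = T(m) + (5^m(16m + 36)) = (4·5^m(m + 1) - 4) + (5^m(16m + 36)).
Simplifying, T(m+1) = 20·5^m·m + 40·5^m - 4 = 4·5^(m+1)((m+1) + 1) - 4,
which is the closed form with r = m+1.
By the principle of mathematical induction, the result holds for all r ≥ 1.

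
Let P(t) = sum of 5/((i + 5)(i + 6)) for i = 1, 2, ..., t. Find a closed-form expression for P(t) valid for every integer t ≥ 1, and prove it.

We claim P(t) = 5t/(6(t + 6)) for all t ≥ 1.
For the base case t = 1: P(1) = 5/42, and the closed form gives 5/42. They agree.
Suppose the result is true for t = i, so P(i) = 5i/(6(i + 6)).
Then P(i+1) = P(i) + (5/((i + 6)(i + 7))) = (5i/(6(i + 6))) + (5/((i + 6)(i + 7))).
Simplifying, P(i+1) = 5(i + 1)/(6(i + 7)) = 5(i+1)/(6((i+1) + 6)),
which is the closed form with t = i+1.
This completes the induction.

P(t) = 5t/(6(t + 6))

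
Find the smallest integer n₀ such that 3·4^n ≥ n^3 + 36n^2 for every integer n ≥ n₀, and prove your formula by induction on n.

n₀ = 4

At n = 3: 192 < 351, so the inequality fails and n₀ ≥ 4. We prove 3·4^n ≥ n^3 + 36n^2 for all n ≥ 4.
Base step (n = 4): 3·4^n = 768 and n^3 + 36n^2 = 640, so 768 ≥ 640.
Suppose the result is true for n = k, so 3·4^k ≥ k^3 + 36k^2.
Then 3·4^(k + 1) = 4·(3·4^k) ≥ 4·(k^3 + 36k^2).
Also, for k ≥ 4 we have 4·(k^3 + 36k^2) ≥ (k+1)^3 + 36(k+1)^2, since 4·(k^3 + 36k^2) − ((k+1)^3 + 36(k+1)^2) = 3k^3 + 105k^2 - 75k - 37, which is nonnegative for all k ≥ 4.
Combining, 3·4^(k + 1) ≥ (k+1)^3 + 36(k+1)^2.
By induction, the statement is established for all n ≥ 4.
Hence the smallest such n₀ is 4.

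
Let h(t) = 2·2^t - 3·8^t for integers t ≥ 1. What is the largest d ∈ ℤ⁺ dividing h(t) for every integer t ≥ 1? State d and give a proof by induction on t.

d = 4

Computing the first values: h(1) = -20 and h(2) = -184; gcd(-20, -184) = 4, so d ≤ 4.
We prove 4 | 2·2^t - 3·8^t for all t ≥ 1 by induction on t.
For the base case t = 1: h(1) = -20 = 4·(-5), so 4 | h(1).
Inductive step: assume the claim holds for t = i, i.e. 4 | h(i). Then
h(i+1) − 8·h(i) = (2·2^(i+1) - 3·8^(i+1)) − 8·(2·2^i - 3·8^i) = (2)·2^i·(2 − 8) = (-12)·2^i. Since 4 | h(i) by the inductive hypothesis, 4 | 8·h(i); and 4 | -12 since -12 = 4·-3. Therefore 4 | h(i+1).
Hence, by induction on t, the claim holds for every t ≥ 1.
Therefore the largest such d is 4.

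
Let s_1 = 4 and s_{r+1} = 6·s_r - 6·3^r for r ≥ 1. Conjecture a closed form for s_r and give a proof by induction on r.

s_r = 2·3^r - 2·6^(r - 1)

Computing the first terms: s_1 = 4, s_2 = 6, s_3 = -18. This suggests s_r = 2·3^r - 2·6^(r - 1).
When r = 1: the formula gives 4 = 4 = s_1.
Suppose the result is true for r = i, so s_i = 2·3^i - 2·6^(i - 1).
Then s_{i+1} = 6·s_i - 6·3^i = 6·(2·3^i - 2·6^(i - 1)) - 6·3^i = 2·3^(i + 1) - 2·6^i = 2·3^(i+1) - 2·6^((i+1) - 1),
which is the claimed formula at r = i+1.
By the principle of mathematical induction, the result holds for all r ≥ 1.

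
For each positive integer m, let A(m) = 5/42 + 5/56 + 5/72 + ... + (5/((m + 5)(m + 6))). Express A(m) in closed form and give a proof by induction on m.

A(m) = 5m/(6(m + 6))

We claim A(m) = 5m/(6(m + 6)) for all m ≥ 1.
Base case (m = 1): A(1) = 5/42, and the closed form gives 5/42. They agree.
Inductive step: assume the claim holds for m = k, so A(k) = 5k/(6(k + 6)).
Then A(k+1) = A(k) + (5/((k + 6)(k + 7))) = (5k/(6(k + 6))) + (5/((k + 6)(k + 7))).
Simplifying, A(k+1) = 5(k + 1)/(6(k + 7)) = 5(k+1)/(6((k+1) + 6)),
which is the closed form with m = k+1.
By induction, the statement is established for all m ≥ 1.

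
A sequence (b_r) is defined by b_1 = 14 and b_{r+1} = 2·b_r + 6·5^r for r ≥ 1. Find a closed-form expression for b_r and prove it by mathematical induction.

b_r = 2^(r + 1) + 2·5^r

Computing the first terms: b_1 = 14, b_2 = 58, b_3 = 266. This suggests b_r = 2^(r + 1) + 2·5^r.
Base step (r = 1): the formula gives 14 = 14 = b_1.
Inductive step: suppose the statement holds for some j ≥ 1, so b_j = 2^(j + 1) + 2·5^j.
Then b_{j+1} = 2·b_j + 6·5^j = 2·(2^(j + 1) + 2·5^j) + 6·5^j = 2^(j + 2) + 2·5^(j + 1) = 2^((j+1) + 1) + 2·5^(j+1),
which is the claimed formula at r = j+1.
Hence, by induction on r, the claim holds for every r ≥ 1.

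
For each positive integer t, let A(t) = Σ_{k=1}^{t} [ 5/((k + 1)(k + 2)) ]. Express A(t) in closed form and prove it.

We claim A(t) = 5t/(2(t + 2)) for all t ≥ 1.
Base step (t = 1): A(1) = 5/6, and the closed form gives 5/6. They agree.
For the inductive step, assume it holds for an arbitrary k ≥ 1, so A(k) = 5k/(2(k + 2)).
Then A(k+1) = A(k) + (5/((k + 2)(k + 3))) = (5k/(2(k + 2))) + (5/((k + 2)(k + 3))).
Simplifying, A(k+1) = 5(k + 1)/(2(k + 3)) = 5(k+1)/(2((k+1) + 2)),
which is the closed form with t = k+1.
By induction, the statement is established for all t ≥ 1.

A(t) = 5t/(2(t + 2))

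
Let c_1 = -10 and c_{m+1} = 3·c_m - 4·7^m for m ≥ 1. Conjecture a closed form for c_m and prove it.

Computing the first terms: c_1 = -10, c_2 = -58, c_3 = -370. This suggests c_m = -3^m - 7^m.
Base case (m = 1): the formula gives -10 = -10 = c_1.
Suppose the result is true for m = k, so c_k = -3^k - 7^k.
Then c_{k+1} = 3·c_k - 4·7^k = 3·(-3^k - 7^k) - 4·7^k = -3^(k + 1) - 7^(k + 1),
which is the claimed formula at m = k+1.
By the principle of mathematical induction, the result holds for all m ≥ 1.

c_m = -3^m - 7^m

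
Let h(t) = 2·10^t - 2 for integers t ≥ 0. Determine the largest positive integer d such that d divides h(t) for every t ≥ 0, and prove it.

Computing the first values: h(0) = 0 and h(1) = 18; gcd(0, 18) = 18, so d ≤ 18.
We prove 18 | 2·10^t - 2 for all t ≥ 0 by induction on t.
For the base case t = 0: h(0) = 0 = 18·(0), so 18 | h(0).
For the inductive step, assume it holds for an arbitrary k ≥ 0, i.e. 18 | h(k). Then
h(k+1) = 2·10^(k+1) - 2 = 10·(2·10^k - 2) + 18 = 10·h(k) + 18. The first term is divisible by 18 by the inductive hypothesis, and 18 is divisible by 18. Hence 18 | h(k+1).
This completes the induction.
Therefore the largest such d is 18.

d = 18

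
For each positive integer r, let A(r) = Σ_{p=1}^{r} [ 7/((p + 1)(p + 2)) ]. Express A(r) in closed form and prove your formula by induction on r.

A(r) = 7r/(2(r + 2))

We claim A(r) = 7r/(2(r + 2)) for all r ≥ 1.
Base case (r = 1): A(1) = 7/6, and the closed form gives 7/6. They agree.
For the inductive step, assume it holds for an arbitrary p ≥ 1, so A(p) = 7p/(2(p + 2)).
Then A(p+1) = A(p) + (7/((p + 2)(p + 3))) = (7p/(2(p + 2))) + (7/((p + 2)(p + 3))).
Simplifying, A(p+1) = 7(p + 1)/(2(p + 3)) = 7(p+1)/(2((p+1) + 2)),
which is the closed form with r = p+1.
This completes the induction.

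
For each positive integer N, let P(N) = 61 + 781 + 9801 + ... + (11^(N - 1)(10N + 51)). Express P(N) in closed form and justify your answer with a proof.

P(N) = 11^N(N + 5) - 5

We claim P(N) = 11^N(N + 5) - 5 for all N ≥ 1.
For the base case N = 1: P(1) = 61, and the closed form gives 61. They agree.
Inductive step: assume the claim holds for N = k, so P(k) = 11^k(k + 5) - 5.
Then P(k+1) = P(k) + (11^k(10k + 61)) = (11^k(k + 5) - 5) + (11^k(10k + 61)).
Simplifying, P(k+1) = 11·11^k·k + 66·11^k - 5 = 11^(k+1)((k+1) + 5) - 5,
which is the closed form with N = k+1.
By the principle of mathematical induction, the result holds for all N ≥ 1.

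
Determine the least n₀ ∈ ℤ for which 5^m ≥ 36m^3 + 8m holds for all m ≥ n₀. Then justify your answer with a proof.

At m = 5: 3125 < 4540, so the inequality fails and n₀ ≥ 6. We prove 5^m ≥ 36m^3 + 8m for all m ≥ 6.
Base step (m = 6): 5^m = 15625 and 36m^3 + 8m = 7824, so 15625 ≥ 7824.
For the inductive step, assume it holds for an arbitrary k ≥ 6, so 5^k ≥ 36k^3 + 8k.
Then 5^(k + 1) = 5·(5^k) ≥ 5·(36k^3 + 8k).
Also, for k ≥ 6 we have 5·(36k^3 + 8k) ≥ 36(k+1)^3 + 8(k+1), since 5·(36k^3 + 8k) − (36(k+1)^3 + 8(k+1)) = 144k^3 - 108k^2 - 76k - 44, which is nonnegative for all k ≥ 6.
Combining, 5^(k + 1) ≥ 36(k+1)^3 + 8(k+1).
By the principle of mathematical induction, the result holds for all m ≥ 6.
Hence the smallest such n₀ is 6.

n₀ = 6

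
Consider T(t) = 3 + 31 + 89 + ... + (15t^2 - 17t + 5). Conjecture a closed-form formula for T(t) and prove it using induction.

We claim T(t) = t(5t^2 - t - 1) for all t ≥ 1.
When t = 1: T(1) = 3, and the closed form gives 3. They agree.
Inductive step: assume the claim holds for t = k, so T(k) = k(5k^2 - k - 1).
Then T(k+1) = T(k) + (15k^2 + 13k + 3) = (k(5k^2 - k - 1)) + (15k^2 + 13k + 3).
Simplifying, T(k+1) = (k + 1)(5k^2 + 9k + 3) = (k+1)(5(k+1)^2 - (k+1) - 1),
which is the closed form with t = k+1.
By induction, the statement is established for all t ≥ 1.

T(t) = t(5t^2 - t - 1)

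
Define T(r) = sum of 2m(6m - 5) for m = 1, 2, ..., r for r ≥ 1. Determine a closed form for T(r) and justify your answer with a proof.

We claim T(r) = r(r + 1)(4r - 3) for all r ≥ 1.
Base step (r = 1): T(1) = 2, and the closed form gives 2. They agree.
Inductive step: assume the claim holds for r = m, so T(m) = m(4m^2 + m - 3).
Then T(m+1) = T(m) + (2(m + 1)(6m + 1)) = (m(4m^2 + m - 3)) + (2(m + 1)(6m + 1)).
Simplifying, T(m+1) = (m + 1)(m + 2)(4m + 1) = (m+1)((m+1) + 1)(4(m+1) - 3),
which is the closed form with r = m+1.
Hence, by induction on r, the claim holds for every r ≥ 1.

T(r) = r(r + 1)(4r - 3)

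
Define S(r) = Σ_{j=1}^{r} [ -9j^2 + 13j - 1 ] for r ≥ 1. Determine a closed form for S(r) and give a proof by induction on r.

We claim S(r) = -r(3r^2 - 2r - 4) for all r ≥ 1.
Base case (r = 1): S(1) = 3, and the closed form gives 3. They agree.
Inductive step: suppose the statement holds for some j ≥ 1, so S(j) = j(-3j^2 + 2j + 4).
Then S(j+1) = S(j) + (-9j^2 - 5j + 3) = (j(-3j^2 + 2j + 4)) + (-9j^2 - 5j + 3).
Simplifying, S(j+1) = -(j + 1)(3j^2 + 4j - 3) = -(j+1)(3(j+1)^2 - 2(j+1) - 4),
which is the closed form with r = j+1.
This completes the induction.

S(r) = -r(3r^2 - 2r - 4)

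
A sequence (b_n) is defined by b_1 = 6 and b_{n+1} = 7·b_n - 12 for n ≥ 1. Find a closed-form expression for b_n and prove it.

b_n = 4·7^(n - 1) + 2

Computing the first terms: b_1 = 6, b_2 = 30, b_3 = 198. This suggests b_n = 4·7^(n - 1) + 2.
Base step (n = 1): the formula gives 6 = 6 = b_1.
Inductive step: suppose the statement holds for some i ≥ 1, so b_i = 4·7^(i - 1) + 2.
Then b_{i+1} = 7·b_i - 12 = 7·(4·7^(i - 1) + 2) - 12 = 4·7^i + 2 = 4·7^((i+1) - 1) + 2,
which is the claimed formula at n = i+1.
This completes the induction.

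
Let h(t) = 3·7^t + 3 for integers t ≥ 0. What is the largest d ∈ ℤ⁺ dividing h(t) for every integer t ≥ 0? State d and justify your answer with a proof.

Computing the first values: h(0) = 6 and h(1) = 24; gcd(6, 24) = 6, so d ≤ 6.
We prove 6 | 3·7^t + 3 for all t ≥ 0 by induction on t.
For the base case t = 0: h(0) = 6 = 6·(1), so 6 | h(0).
For the inductive step, assume it holds for an arbitrary k ≥ 0, i.e. 6 | h(k). Then
h(k+1) = 3·7^(k+1) + 3 = 7·(3·7^k + 3) - 18 = 7·h(k) - 18. The first term is divisible by 6 by the inductive hypothesis, and -18 is divisible by 6. Hence 6 | h(k+1).
Hence, by induction on t, the claim holds for every t ≥ 0.
Therefore the largest such d is 6.

d = 6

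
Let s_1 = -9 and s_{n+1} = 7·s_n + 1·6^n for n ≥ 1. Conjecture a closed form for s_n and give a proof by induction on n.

Computing the first terms: s_1 = -9, s_2 = -57, s_3 = -363. This suggests s_n = -6^n - 3·7^(n - 1).
When n = 1: the formula gives -9 = -9 = s_1.
Suppose the result is true for n = r, so s_r = -6^r - 3·7^(r - 1).
Then s_{r+1} = 7·s_r + 1·6^r = 7·(-6^r - 3·7^(r - 1)) + 1·6^r = -6^(r + 1) - 3·7^r = -6^(r+1) - 3·7^((r+1) - 1),
which is the claimed formula at n = r+1.
By induction, the statement is established for all n ≥ 1.

s_n = -6^n - 3·7^(n - 1)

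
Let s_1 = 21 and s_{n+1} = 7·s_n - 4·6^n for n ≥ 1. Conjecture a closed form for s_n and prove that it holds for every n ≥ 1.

s_n = 4·6^n - 3·7^(n - 1)

Computing the first terms: s_1 = 21, s_2 = 123, s_3 = 717. This suggests s_n = 4·6^n - 3·7^(n - 1).
When n = 1: the formula gives 21 = 21 = s_1.
Inductive step: suppose the statement holds for some i ≥ 1, so s_i = 4·6^i - 3·7^(i - 1).
Then s_{i+1} = 7·s_i - 4·6^i = 7·(4·6^i - 3·7^(i - 1)) - 4·6^i = 4·6^(i + 1) - 3·7^i = 4·6^(i+1) - 3·7^((i+1) - 1),
which is the claimed formula at n = i+1.
This completes the induction.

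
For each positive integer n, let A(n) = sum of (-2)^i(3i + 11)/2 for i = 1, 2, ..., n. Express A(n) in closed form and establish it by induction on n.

A(n) = (-2)^n(n + 4) - 4

We claim A(n) = (-2)^n(n + 4) - 4 for all n ≥ 1.
Base step (n = 1): A(1) = -14, and the closed form gives -14. They agree.
Suppose the result is true for n = i, so A(i) = (-2)^i(i + 4) - 4.
Then A(i+1) = A(i) + ((-2)^i(-3i - 14)) = ((-2)^i(i + 4) - 4) + ((-2)^i(-3i - 14)).
Simplifying, A(i+1) = -2(-2)^i·i - 10(-2)^i - 4 = (-2)^(i+1)((i+1) + 4) - 4,
which is the closed form with n = i+1.
This completes the induction.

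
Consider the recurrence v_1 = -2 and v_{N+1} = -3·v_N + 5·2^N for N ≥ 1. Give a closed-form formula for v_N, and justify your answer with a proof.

Computing the first terms: v_1 = -2, v_2 = 16, v_3 = -28. This suggests v_N = -4(-3)^(N - 1) + 2^N.
Base step (N = 1): the formula gives -2 = -2 = v_1.
Inductive step: assume the claim holds for N = p, so v_p = -4(-3)^(p - 1) + 2^p.
Then v_{p+1} = -3·v_p + 5·2^p = -3·(-4(-3)^(p - 1) + 2^p) + 5·2^p = -4(-3)^p + 2^(p + 1) = -4(-3)^((p+1) - 1) + 2^(p+1),
which is the claimed formula at N = p+1.
This completes the induction.

v_N = -4(-3)^(N - 1) + 2^N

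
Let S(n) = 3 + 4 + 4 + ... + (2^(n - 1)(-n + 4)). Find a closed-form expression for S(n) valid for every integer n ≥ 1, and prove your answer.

We claim S(n) = 2^n(-n + 5) - 5 for all n ≥ 1.
When n = 1: S(1) = 3, and the closed form gives 3. They agree.
For the inductive step, assume it holds for an arbitrary m ≥ 1, so S(m) = 2^m(-m + 5) - 5.
Then S(m+1) = S(m) + (2^m(-m + 3)) = (2^m(-m + 5) - 5) + (2^m(-m + 3)).
Simplifying, S(m+1) = -2^(m + 1)m + 2^(m + 3) - 5 = 2^(m+1)(-(m+1) + 5) - 5,
which is the closed form with n = m+1.
This completes the induction.

S(n) = 2^n(-n + 5) - 5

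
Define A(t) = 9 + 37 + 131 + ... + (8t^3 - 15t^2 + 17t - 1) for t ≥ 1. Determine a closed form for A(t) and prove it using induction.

A(t) = t(2t^3 - t^2 + 3t + 5)

We claim A(t) = t(2t^3 - t^2 + 3t + 5) for all t ≥ 1.
When t = 1: A(1) = 9, and the closed form gives 9. They agree.
Inductive step: assume the claim holds for t = i, so A(i) = i(2i^3 - i^2 + 3i + 5).
Then A(i+1) = A(i) + (8i^3 + 9i^2 + 11i + 9) = (i(2i^3 - i^2 + 3i + 5)) + (8i^3 + 9i^2 + 11i + 9).
Simplifying, A(i+1) = (i + 1)(2i^3 + 5i^2 + 7i + 9) = (i+1)(2(i+1)^3 - (i+1)^2 + 3(i+1) + 5),
which is the closed form with t = i+1.
By induction, the statement is established for all t ≥ 1.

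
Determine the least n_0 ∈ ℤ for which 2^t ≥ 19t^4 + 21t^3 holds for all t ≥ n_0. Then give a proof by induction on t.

At t = 22: 4194304 < 4674472, so the inequality fails and n_0 ≥ 23. We prove 2^t ≥ 19t^4 + 21t^3 for all t ≥ 23.
When t = 23: 2^t = 8388608 and 19t^4 + 21t^3 = 5572486, so 8388608 ≥ 5572486.
Inductive step: suppose the statement holds for some k ≥ 23, so 2^k ≥ 19k^4 + 21k^3.
Then 2^(k + 1) = 2·(2^k) ≥ 2·(19k^4 + 21k^3).
Also, for k ≥ 23 we have 2·(19k^4 + 21k^3) ≥ 19(k+1)^4 + 21(k+1)^3, since 2·(19k^4 + 21k^3) − (19(k+1)^4 + 21(k+1)^3) = 19k^4 - 55k^3 - 177k^2 - 139k - 40, which is nonnegative for all k ≥ 23.
Combining, 2^(k + 1) ≥ 19(k+1)^4 + 21(k+1)^3.
Hence, by induction on t, the claim holds for every t ≥ 23.
Hence the smallest such n_0 is 23.

n_0 = 23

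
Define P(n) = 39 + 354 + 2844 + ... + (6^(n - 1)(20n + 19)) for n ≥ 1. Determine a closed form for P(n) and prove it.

P(n) = 6^n(4n + 3) - 3

We claim P(n) = 6^n(4n + 3) - 3 for all n ≥ 1.
For the base case n = 1: P(1) = 39, and the closed form gives 39. They agree.
Inductive step: suppose the statement holds for some k ≥ 1, so P(k) = 6^k(4k + 3) - 3.
Then P(k+1) = P(k) + (6^k(20k + 39)) = (6^k(4k + 3) - 3) + (6^k(20k + 39)).
Simplifying, P(k+1) = 24·6^k·k + 42·6^k - 3 = 6^(k+1)(4(k+1) + 3) - 3,
which is the closed form with n = k+1.
By induction, the statement is established for all n ≥ 1.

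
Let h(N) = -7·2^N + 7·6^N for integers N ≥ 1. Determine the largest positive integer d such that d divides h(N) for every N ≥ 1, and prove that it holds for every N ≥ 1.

d = 28

Computing the first values: h(1) = 28 and h(2) = 224; gcd(28, 224) = 28, so d ≤ 28.
We prove 28 | -7·2^N + 7·6^N for all N ≥ 1 by induction on N.
For the base case N = 1: h(1) = 28 = 28·(1), so 28 | h(1).
Inductive step: assume the claim holds for N = m, i.e. 28 | h(m). Then
h(m+1) − 6·h(m) = (-7·2^(m+1) + 7·6^(m+1)) − 6·(-7·2^m + 7·6^m) = (-7)·2^m·(2 − 6) = (28)·2^m. Since 28 | h(m) by the inductive hypothesis, 28 | 6·h(m); and 28 | 28 since 28 = 28·1. Therefore 28 | h(m+1).
By induction, the statement is established for all N ≥ 1.
Therefore the largest such d is 28.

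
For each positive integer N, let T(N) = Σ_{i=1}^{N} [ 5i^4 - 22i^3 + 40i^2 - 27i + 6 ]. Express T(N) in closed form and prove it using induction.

We claim T(N) = N(N^4 - 3N^3 + 4N^2 + N - 1) for all N ≥ 1.
When N = 1: T(1) = 2, and the closed form gives 2. They agree.
Suppose the result is true for N = i, so T(i) = i(i^4 - 3i^3 + 4i^2 + i - 1).
Then T(i+1) = T(i) + (5i^4 - 2i^3 + 4i^2 + 7i + 2) = (i(i^4 - 3i^3 + 4i^2 + i - 1)) + (5i^4 - 2i^3 + 4i^2 + 7i + 2).
Simplifying, T(i+1) = (i + 1)(i^4 + i^3 + i^2 + 4i + 2) = (i+1)((i+1)^4 - 3(i+1)^3 + 4(i+1)^2 + (i+1) - 1),
which is the closed form with N = i+1.
By the principle of mathematical induction, the result holds for all N ≥ 1.

T(N) = N(N^4 - 3N^3 + 4N^2 + N - 1)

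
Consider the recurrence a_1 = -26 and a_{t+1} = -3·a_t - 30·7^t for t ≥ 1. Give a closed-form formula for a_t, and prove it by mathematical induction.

Computing the first terms: a_1 = -26, a_2 = -132, a_3 = -1074. This suggests a_t = -5(-3)^(t - 1) - 3·7^t.
Base step (t = 1): the formula gives -26 = -26 = a_1.
Inductive step: assume the claim holds for t = j, so a_j = -5(-3)^(j - 1) - 3·7^j.
Then a_{j+1} = -3·a_j - 30·7^j = -3·(-5(-3)^(j - 1) - 3·7^j) - 30·7^j = -5(-3)^j - 3·7^(j + 1) = -5(-3)^((j+1) - 1) - 3·7^(j+1),
which is the claimed formula at t = j+1.
By induction, the statement is established for all t ≥ 1.

a_t = -5(-3)^(t - 1) - 3·7^t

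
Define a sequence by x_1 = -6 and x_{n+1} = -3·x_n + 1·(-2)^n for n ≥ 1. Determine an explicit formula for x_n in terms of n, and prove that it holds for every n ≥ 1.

x_n = (-2)^n - 4(-3)^(n - 1)

Computing the first terms: x_1 = -6, x_2 = 16, x_3 = -44. This suggests x_n = (-2)^n - 4(-3)^(n - 1).
For the base case n = 1: the formula gives -6 = -6 = x_1.
Inductive step: assume the claim holds for n = i, so x_i = (-2)^i - 4(-3)^(i - 1).
Then x_{i+1} = -3·x_i + 1·(-2)^i = -3·((-2)^i - 4(-3)^(i - 1)) + 1·(-2)^i = (-2)^(i + 1) - 4(-3)^i = (-2)^(i+1) - 4(-3)^((i+1) - 1),
which is the claimed formula at n = i+1.
This completes the induction.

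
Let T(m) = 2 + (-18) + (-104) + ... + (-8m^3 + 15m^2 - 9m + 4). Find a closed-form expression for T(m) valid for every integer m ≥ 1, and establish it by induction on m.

T(m) = -m(2m^3 - m^2 - m - 2)

We claim T(m) = -m(2m^3 - m^2 - m - 2) for all m ≥ 1.
Base case (m = 1): T(1) = 2, and the closed form gives 2. They agree.
Suppose the result is true for m = k, so T(k) = k(-2k^3 + k^2 + k + 2).
Then T(k+1) = T(k) + (-8k^3 - 9k^2 - 3k + 2) = (k(-2k^3 + k^2 + k + 2)) + (-8k^3 - 9k^2 - 3k + 2).
Simplifying, T(k+1) = -(k + 1)(2k^3 + 5k^2 + 3k - 2) = -(k+1)(2(k+1)^3 - (k+1)^2 - (k+1) - 2),
which is the closed form with m = k+1.
This completes the induction.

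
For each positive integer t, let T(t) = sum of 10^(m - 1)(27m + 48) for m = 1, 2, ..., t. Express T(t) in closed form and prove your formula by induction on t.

T(t) = 10^t(3t + 5) - 5

We claim T(t) = 10^t(3t + 5) - 5 for all t ≥ 1.
When t = 1: T(1) = 75, and the closed form gives 75. They agree.
For the inductive step, assume it holds for an arbitrary m ≥ 1, so T(m) = 10^m(3m + 5) - 5.
Then T(m+1) = T(m) + (10^m(27m + 75)) = (10^m(3m + 5) - 5) + (10^m(27m + 75)).
Simplifying, T(m+1) = 30·10^m·m + 80·10^m - 5 = 10^(m+1)(3(m+1) + 5) - 5,
which is the closed form with t = m+1.
By induction, the statement is established for all t ≥ 1.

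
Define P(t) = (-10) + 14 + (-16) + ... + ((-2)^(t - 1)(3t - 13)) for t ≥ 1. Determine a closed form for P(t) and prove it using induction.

P(t) = (-2)^t(-t + 4) - 4

We claim P(t) = (-2)^t(-t + 4) - 4 for all t ≥ 1.
When t = 1: P(1) = -10, and the closed form gives -10. They agree.
Suppose the result is true for t = k, so P(k) = (-2)^k(-k + 4) - 4.
Then P(k+1) = P(k) + ((-2)^k(3k - 10)) = ((-2)^k(-k + 4) - 4) + ((-2)^k(3k - 10)).
Simplifying, P(k+1) = 2(-2)^k·k - 6(-2)^k - 4 = (-2)^(k+1)(-(k+1) + 4) - 4,
which is the closed form with t = k+1.
This completes the induction.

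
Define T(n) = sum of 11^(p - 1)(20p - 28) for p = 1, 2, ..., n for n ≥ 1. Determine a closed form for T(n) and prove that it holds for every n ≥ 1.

We claim T(n) = 11^n(2n - 3) + 3 for all n ≥ 1.
Base step (n = 1): T(1) = -8, and the closed form gives -8. They agree.
Inductive step: suppose the statement holds for some p ≥ 1, so T(p) = 11^p(2p - 3) + 3.
Then T(p+1) = T(p) + (11^p(20p - 8)) = (11^p(2p - 3) + 3) + (11^p(20p - 8)).
Simplifying, T(p+1) = 22·11^p·p - 11·11^p + 3 = 11^(p+1)(2(p+1) - 3) + 3,
which is the closed form with n = p+1.
By induction, the statement is established for all n ≥ 1.

T(n) = 11^n(2n - 3) + 3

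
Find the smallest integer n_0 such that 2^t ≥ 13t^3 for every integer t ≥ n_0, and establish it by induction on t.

At t = 15: 32768 < 43875, so the inequality fails and n_0 ≥ 16. We prove 2^t ≥ 13t^3 for all t ≥ 16.
Base step (t = 16): 2^t = 65536 and 13t^3 = 53248, so 65536 ≥ 53248.
Inductive step: assume the claim holds for t = m, so 2^m ≥ 13m^3.
Then 2^(m + 1) = 2·(2^m) ≥ 2·(13m^3).
Also, for m ≥ 16 we have 2·(13m^3) ≥ 13(m+1)^3, since 2 ≥ (1 + 1/m)^3 for all m ≥ 16.
Combining, 2^(m + 1) ≥ 13(m+1)^3.
By the principle of mathematical induction, the result holds for all t ≥ 16.
Hence the smallest such n_0 is 16.

n_0 = 16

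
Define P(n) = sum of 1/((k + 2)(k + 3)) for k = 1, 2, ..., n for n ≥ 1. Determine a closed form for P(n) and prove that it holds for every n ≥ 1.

We claim P(n) = n/(3(n + 3)) for all n ≥ 1.
For the base case n = 1: P(1) = 1/12, and the closed form gives 1/12. They agree.
For the inductive step, assume it holds for an arbitrary k ≥ 1, so P(k) = k/(3(k + 3)).
Then P(k+1) = P(k) + (1/((k + 3)(k + 4))) = (k/(3(k + 3))) + (1/((k + 3)(k + 4))).
Simplifying, P(k+1) = (k + 1)/(3(k + 4)) = (k+1)/(3((k+1) + 3)),
which is the closed form with n = k+1.
By the principle of mathematical induction, the result holds for all n ≥ 1.

P(n) = n/(3(n + 3))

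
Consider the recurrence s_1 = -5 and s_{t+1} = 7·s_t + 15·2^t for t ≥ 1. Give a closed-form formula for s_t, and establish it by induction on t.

Computing the first terms: s_1 = -5, s_2 = -5, s_3 = 25. This suggests s_t = -3·2^t + 7^(t - 1).
Base case (t = 1): the formula gives -5 = -5 = s_1.
For the inductive step, assume it holds for an arbitrary k ≥ 1, so s_k = -3·2^k + 7^(k - 1).
Then s_{k+1} = 7·s_k + 15·2^k = 7·(-3·2^k + 7^(k - 1)) + 15·2^k = -3·2^(k + 1) + 7^k = -3·2^(k+1) + 7^((k+1) - 1),
which is the claimed formula at t = k+1.
By the principle of mathematical induction, the result holds for all t ≥ 1.

s_t = -3·2^t + 7^(t - 1)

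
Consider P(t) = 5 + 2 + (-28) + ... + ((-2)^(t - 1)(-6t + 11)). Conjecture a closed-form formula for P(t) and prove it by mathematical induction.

We claim P(t) = (-2)^t(2t - 3) + 3 for all t ≥ 1.
Base step (t = 1): P(1) = 5, and the closed form gives 5. They agree.
Inductive step: suppose the statement holds for some k ≥ 1, so P(k) = (-2)^k(2k - 3) + 3.
Then P(k+1) = P(k) + ((-2)^k(-6k + 5)) = ((-2)^k(2k - 3) + 3) + ((-2)^k(-6k + 5)).
Simplifying, P(k+1) = -(-2)^(k + 1) - (-2)^(k + 2)k + 3 = (-2)^(k+1)(2(k+1) - 3) + 3,
which is the closed form with t = k+1.
By induction, the statement is established for all t ≥ 1.

P(t) = (-2)^t(2t - 3) + 3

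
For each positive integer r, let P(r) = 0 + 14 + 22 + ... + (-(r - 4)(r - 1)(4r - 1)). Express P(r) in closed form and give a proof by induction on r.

We claim P(r) = -r(r - 1)(r^2 - 4r - 3) for all r ≥ 1.
Base case (r = 1): P(1) = 0, and the closed form gives 0. They agree.
For the inductive step, assume it holds for an arbitrary p ≥ 1, so P(p) = p(-p^3 + 5p^2 - p - 3).
Then P(p+1) = P(p) + (-p(p - 3)(4p + 3)) = (p(-p^3 + 5p^2 - p - 3)) + (-p(p - 3)(4p + 3)).
Simplifying, P(p+1) = -p(p + 1)(p^2 - 2p - 6) = -(p+1)((p+1) - 1)((p+1)^2 - 4(p+1) - 3),
which is the closed form with r = p+1.
By induction, the statement is established for all r ≥ 1.

P(r) = -r(r - 1)(r^2 - 4r - 3)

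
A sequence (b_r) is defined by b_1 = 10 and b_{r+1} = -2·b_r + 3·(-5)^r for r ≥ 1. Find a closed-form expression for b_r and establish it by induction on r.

Computing the first terms: b_1 = 10, b_2 = -35, b_3 = 145. This suggests b_r = 5(-2)^(r - 1) - (-5)^r.
Base case (r = 1): the formula gives 10 = 10 = b_1.
For the inductive step, assume it holds for an arbitrary k ≥ 1, so b_k = 5(-2)^(k - 1) - (-5)^k.
Then b_{k+1} = -2·b_k + 3·(-5)^k = -2·(5(-2)^(k - 1) - (-5)^k) + 3·(-5)^k = 5(-2)^k - (-5)^(k + 1) = 5(-2)^((k+1) - 1) - (-5)^(k+1),
which is the claimed formula at r = k+1.
Hence, by induction on r, the claim holds for every r ≥ 1.

b_r = 5(-2)^(r - 1) - (-5)^r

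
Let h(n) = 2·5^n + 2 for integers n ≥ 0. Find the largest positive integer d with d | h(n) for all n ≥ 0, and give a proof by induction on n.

Computing the first values: h(0) = 4 and h(1) = 12; gcd(4, 12) = 4, so d ≤ 4.
We prove 4 | 2·5^n + 2 for all n ≥ 0 by induction on n.
Base case (n = 0): h(0) = 4 = 4·(1), so 4 | h(0).
For the inductive step, assume it holds for an arbitrary k ≥ 0, i.e. 4 | h(k). Then
h(k+1) = 2·5^(k+1) + 2 = 5·(2·5^k + 2) - 8 = 5·h(k) - 8. The first term is divisible by 4 by the inductive hypothesis, and -8 is divisible by 4. Hence 4 | h(k+1).
Hence, by induction on n, the claim holds for every n ≥ 0.
Therefore the largest such d is 4.

d = 4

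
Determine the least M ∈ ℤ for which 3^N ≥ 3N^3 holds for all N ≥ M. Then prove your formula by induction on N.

At N = 5: 243 < 375, so the inequality fails and M ≥ 6. We prove 3^N ≥ 3N^3 for all N ≥ 6.
Base case (N = 6): 3^N = 729 and 3N^3 = 648, so 729 ≥ 648.
Inductive step: suppose the statement holds for some i ≥ 6, so 3^i ≥ 3i^3.
Then 3^(i + 1) = 3·(3^i) ≥ 3·(3i^3).
Also, for i ≥ 6 we have 3·(3i^3) ≥ 3(i+1)^3, since 3 ≥ (1 + 1/i)^3 for all i ≥ 6.
Combining, 3^(i + 1) ≥ 3(i+1)^3.
This completes the induction.
Hence the smallest such M is 6.

M = 6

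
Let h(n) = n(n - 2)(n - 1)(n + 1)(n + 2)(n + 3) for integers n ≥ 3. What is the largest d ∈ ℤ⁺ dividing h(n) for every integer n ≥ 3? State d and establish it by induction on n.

d = 720

Computing the first values: h(3) = 720 and h(4) = 5040; gcd(720, 5040) = 720, so d ≤ 720.
We prove 720 | n(n - 2)(n - 1)(n + 1)(n + 2)(n + 3) for all n ≥ 3 by induction on n.
When n = 3: h(3) = 720 = 720·(1), so 720 | h(3).
Inductive step: suppose the statement holds for some k ≥ 3, i.e. 720 | h(k). Then
h(k+1) − h(k) = (k-1)·k·(k+1)·(k+2)·(k+3)·(k+4) − (k-2)·(k-1)·k·(k+1)·(k+2)·(k+3) = (k-1)·k·(k+1)·(k+2)·(k+3)·[(k+4) − (k-2)] = 6·(k-1)·k·(k+1)·(k+2)·(k+3). The product of 5 consecutive integers is divisible by (5)! = 120, so h(k+1) − h(k) is divisible by 6·120 = 720. By the inductive hypothesis 720 | h(k), hence 720 | h(k+1).
This completes the induction.
Therefore the largest such d is 720.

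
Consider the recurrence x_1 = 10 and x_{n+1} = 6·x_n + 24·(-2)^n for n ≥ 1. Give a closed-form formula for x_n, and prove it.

x_n = -3(-2)^n + 4·6^(n - 1)

Computing the first terms: x_1 = 10, x_2 = 12, x_3 = 168. This suggests x_n = -3(-2)^n + 4·6^(n - 1).
When n = 1: the formula gives 10 = 10 = x_1.
Suppose the result is true for n = p, so x_p = -3(-2)^p + 4·6^(p - 1).
Then x_{p+1} = 6·x_p + 24·(-2)^p = 6·(-3(-2)^p + 4·6^(p - 1)) + 24·(-2)^p = -3(-2)^(p + 1) + 4·6^p = -3(-2)^(p+1) + 4·6^((p+1) - 1),
which is the claimed formula at n = p+1.
Hence, by induction on n, the claim holds for every n ≥ 1.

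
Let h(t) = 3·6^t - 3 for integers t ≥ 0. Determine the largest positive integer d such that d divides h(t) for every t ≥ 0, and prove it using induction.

Computing the first values: h(0) = 0 and h(1) = 15; gcd(0, 15) = 15, so d ≤ 15.
We prove 15 | 3·6^t - 3 for all t ≥ 0 by induction on t.
When t = 0: h(0) = 0 = 15·(0), so 15 | h(0).
Inductive step: assume the claim holds for t = m, i.e. 15 | h(m). Then
h(m+1) = 3·6^(m+1) - 3 = 6·(3·6^m - 3) + 15 = 6·h(m) + 15. The first term is divisible by 15 by the inductive hypothesis, and 15 is divisible by 15. Hence 15 | h(m+1).
This completes the induction.
Therefore the largest such d is 15.

d = 15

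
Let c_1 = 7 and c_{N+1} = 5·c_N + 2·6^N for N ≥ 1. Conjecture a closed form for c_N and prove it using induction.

c_N = -5^N + 2·6^N

Computing the first terms: c_1 = 7, c_2 = 47, c_3 = 307. This suggests c_N = -5^N + 2·6^N.
For the base case N = 1: the formula gives 7 = 7 = c_1.
Suppose the result is true for N = i, so c_i = -5^i + 2·6^i.
Then c_{i+1} = 5·c_i + 2·6^i = 5·(-5^i + 2·6^i) + 2·6^i = -5^(i + 1) + 2·6^(i + 1),
which is the claimed formula at N = i+1.
Hence, by induction on N, the claim holds for every N ≥ 1.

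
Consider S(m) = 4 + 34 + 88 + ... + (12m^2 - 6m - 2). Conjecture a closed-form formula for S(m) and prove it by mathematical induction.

We claim S(m) = m(4m^2 + 3m - 3) for all m ≥ 1.
For the base case m = 1: S(1) = 4, and the closed form gives 4. They agree.
Suppose the result is true for m = k, so S(k) = k(4k^2 + 3k - 3).
Then S(k+1) = S(k) + (12k^2 + 18k + 4) = (k(4k^2 + 3k - 3)) + (12k^2 + 18k + 4).
Simplifying, S(k+1) = (k + 1)(4k^2 + 11k + 4) = (k+1)(4(k+1)^2 + 3(k+1) - 3),
which is the closed form with m = k+1.
By the principle of mathematical induction, the result holds for all m ≥ 1.

S(m) = m(4m^2 + 3m - 3)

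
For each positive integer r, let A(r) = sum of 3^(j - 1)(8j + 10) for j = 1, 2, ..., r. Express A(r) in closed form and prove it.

We claim A(r) = 3^r(4r + 3) - 3 for all r ≥ 1.
Base case (r = 1): A(1) = 18, and the closed form gives 18. They agree.
For the inductive step, assume it holds for an arbitrary j ≥ 1, so A(j) = 3^j(4j + 3) - 3.
Then A(j+1) = A(j) + (3^j(8j + 18)) = (3^j(4j + 3) - 3) + (3^j(8j + 18)).
Simplifying, A(j+1) = 12·3^j·j + 21·3^j - 3 = 3^(j+1)(4(j+1) + 3) - 3,
which is the closed form with r = j+1.
Hence, by induction on r, the claim holds for every r ≥ 1.

A(r) = 3^r(4r + 3) - 3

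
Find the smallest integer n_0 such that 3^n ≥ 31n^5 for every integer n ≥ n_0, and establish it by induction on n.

n_0 = 16

At n = 15: 14348907 < 23540625, so the inequality fails and n_0 ≥ 16. We prove 3^n ≥ 31n^5 for all n ≥ 16.
When n = 16: 3^n = 43046721 and 31n^5 = 32505856, so 43046721 ≥ 32505856.
Suppose the result is true for n = m, so 3^m ≥ 31m^5.
Then 3^(m + 1) = 3·(3^m) ≥ 3·(31m^5).
Also, for m ≥ 16 we have 3·(31m^5) ≥ 31(m+1)^5, since 3 ≥ (1 + 1/m)^5 for all m ≥ 16.
Combining, 3^(m + 1) ≥ 31(m+1)^5.
This completes the induction.
Hence the smallest such n_0 is 16.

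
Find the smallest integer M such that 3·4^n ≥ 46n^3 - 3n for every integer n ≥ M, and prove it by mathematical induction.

At n = 5: 3072 < 5735, so the inequality fails and M ≥ 6. We prove 3·4^n ≥ 46n^3 - 3n for all n ≥ 6.
Base case (n = 6): 3·4^n = 12288 and 46n^3 - 3n = 9918, so 12288 ≥ 9918.
Inductive step: suppose the statement holds for some r ≥ 6, so 3·4^r ≥ 46r^3 - 3r.
Then 3·4^(r + 1) = 4·(3·4^r) ≥ 4·(46r^3 - 3r).
Also, for r ≥ 6 we have 4·(46r^3 - 3r) ≥ 46(r+1)^3 - 3(r+1), since 4·(46r^3 - 3r) − (46(r+1)^3 - 3(r+1)) = 138r^3 - 138r^2 - 147r - 43, which is nonnegative for all r ≥ 6.
Combining, 3·4^(r + 1) ≥ 46(r+1)^3 - 3(r+1).
Hence, by induction on n, the claim holds for every n ≥ 6.
Hence the smallest such M is 6.

M = 6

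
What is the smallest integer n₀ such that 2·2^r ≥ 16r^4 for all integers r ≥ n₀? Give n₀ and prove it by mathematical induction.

At r = 20: 2097152 < 2560000, so the inequality fails and n₀ ≥ 21. We prove 2·2^r ≥ 16r^4 for all r ≥ 21.
Base case (r = 21): 2·2^r = 4194304 and 16r^4 = 3111696, so 4194304 ≥ 3111696.
For the inductive step, assume it holds for an arbitrary k ≥ 21, so 2·2^k ≥ 16k^4.
Then 2·2^(k + 1) = 2·(2·2^k) ≥ 2·(16k^4).
Also, for k ≥ 21 we have 2·(16k^4) ≥ 16(k+1)^4, since 2 ≥ (1 + 1/k)^4 for all k ≥ 21.
Combining, 2·2^(k + 1) ≥ 16(k+1)^4.
Hence, by induction on r, the claim holds for every r ≥ 21.
Hence the smallest such n₀ is 21.

n₀ = 21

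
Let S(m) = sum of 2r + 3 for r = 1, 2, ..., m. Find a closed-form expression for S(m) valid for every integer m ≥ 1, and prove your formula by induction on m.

S(m) = m(m + 4)

We claim S(m) = m(m + 4) for all m ≥ 1.
For the base case m = 1: S(1) = 5, and the closed form gives 5. They agree.
Inductive step: suppose the statement holds for some r ≥ 1, so S(r) = r(r + 4).
Then S(r+1) = S(r) + (2r + 5) = (r(r + 4)) + (2r + 5).
Simplifying, S(r+1) = (r + 1)(r + 5) = (r+1)((r+1) + 4),
which is the closed form with m = r+1.
By the principle of mathematical induction, the result holds for all m ≥ 1.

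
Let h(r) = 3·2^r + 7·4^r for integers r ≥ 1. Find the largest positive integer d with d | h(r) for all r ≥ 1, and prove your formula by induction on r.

d = 2

Computing the first values: h(1) = 34 and h(2) = 124; gcd(34, 124) = 2, so d ≤ 2.
We prove 2 | 3·2^r + 7·4^r for all r ≥ 1 by induction on r.
Base step (r = 1): h(1) = 34 = 2·(17), so 2 | h(1).
Inductive step: assume the claim holds for r = j, i.e. 2 | h(j). Then
h(j+1) − 4·h(j) = (3·2^(j+1) + 7·4^(j+1)) − 4·(3·2^j + 7·4^j) = (3)·2^j·(2 − 4) = (-6)·2^j. Since 2 | h(j) by the inductive hypothesis, 2 | 4·h(j); and 2 | -6 since -6 = 2·-3. Therefore 2 | h(j+1).
Hence, by induction on r, the claim holds for every r ≥ 1.
Therefore the largest such d is 2.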